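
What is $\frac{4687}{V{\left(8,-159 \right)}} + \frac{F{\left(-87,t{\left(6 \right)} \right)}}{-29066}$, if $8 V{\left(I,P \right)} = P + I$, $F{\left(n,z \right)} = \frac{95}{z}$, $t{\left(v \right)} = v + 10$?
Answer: $- \frac{17437754121}{70223456} \approx -248.32$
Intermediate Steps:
$t{\left(v \right)} = 10 + v$
$V{\left(I,P \right)} = \frac{I}{8} + \frac{P}{8}$ ($V{\left(I,P \right)} = \frac{P + I}{8} = \frac{I + P}{8} = \frac{I}{8} + \frac{P}{8}$)
$\frac{4687}{V{\left(8,-159 \right)}} + \frac{F{\left(-87,t{\left(6 \right)} \right)}}{-29066} = \frac{4687}{\frac{1}{8} \cdot 8 + \frac{1}{8} \left(-159\right)} + \frac{95 \frac{1}{10 + 6}}{-29066} = \frac{4687}{1 - \frac{159}{8}} + \frac{95}{16} \left(- \frac{1}{29066}\right) = \frac{4687}{- \frac{151}{8}} + 95 \cdot \frac{1}{16} \left(- \frac{1}{29066}\right) = 4687 \left(- \frac{8}{151}\right) + \frac{95}{16} \left(- \frac{1}{29066}\right) = - \frac{37496}{151} - \frac{95}{465056} = - \frac{17437754121}{70223456}$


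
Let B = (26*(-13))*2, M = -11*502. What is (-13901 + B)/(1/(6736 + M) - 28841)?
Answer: 5898826/11670991 ≈ 0.50543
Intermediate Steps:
M = -5522
B = -676 (B = -338*2 = -676)
(-13901 + B)/(1/(6736 + M) - 28841) = (-13901 - 676)/(1/(6736 - 5522) - 28841) = -14577/(1/1214 - 28841) = -14577/(-35012973/1214) = -14577*(-1214/35012973) = 5898826/11670991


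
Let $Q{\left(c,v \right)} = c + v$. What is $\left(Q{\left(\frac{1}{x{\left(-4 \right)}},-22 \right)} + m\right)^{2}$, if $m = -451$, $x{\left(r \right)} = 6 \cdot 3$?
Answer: $\frac{72471169}{324} \approx 2.2368 \cdot 10^{5}$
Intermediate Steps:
$x{\left(r \right)} = 18$
$\left(Q{\left(\frac{1}{x{\left(-4 \right)}},-22 \right)} + m\right)^{2} = \left(\left(\frac{1}{18} - 22\right) - 451\right)^{2} = \left(- \frac{395}{18} - 451\right)^{2} = \left(- \frac{8513}{18}\right)^{2} = \frac{72471169}{324}$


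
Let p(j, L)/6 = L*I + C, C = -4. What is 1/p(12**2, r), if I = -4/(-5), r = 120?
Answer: 1/552 ≈ 0.0018116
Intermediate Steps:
I = 4/5 (I = -4*(-1/5) = 4/5 ≈ 0.80000)
p(j, L) = -24 + 24*L/5 (p(j, L) = 6*(L*(4/5) - 4) = 6*(4*L/5 - 4) = 6*(-4 + 4*L/5) = -24 + 24*L/5)
1/p(12**2, r) = 1/(-24 + (24/5)*120) = 1/(-24 + 576) = 1/552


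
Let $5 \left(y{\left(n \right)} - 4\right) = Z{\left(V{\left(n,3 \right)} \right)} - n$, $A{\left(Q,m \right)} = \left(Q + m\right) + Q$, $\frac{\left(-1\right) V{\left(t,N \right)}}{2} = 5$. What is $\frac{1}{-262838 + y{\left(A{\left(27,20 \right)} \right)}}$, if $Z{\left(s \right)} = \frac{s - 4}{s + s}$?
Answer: $- \frac{50}{13142433} \approx -3.8045 \cdot 10^{-6}$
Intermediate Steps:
$V{\left(t,N \right)} = -10$ ($V{\left(t,N \right)} = \left(-2\right) 5 = -10$)
$Z{\left(s \right)} = \frac{-4 + s}{2 s}$
$A{\left(Q,m \right)} = m + 2 Q$
$y{\left(n \right)} = \frac{207}{50} - \frac{n}{5}$ ($y{\left(n \right)} = 4 + \frac{\frac{-4 - 10}{2 \left(-10\right)} - n}{5} = 4 + \frac{\frac{1}{2} \left(- \frac{1}{10}\right) \left(-14\right) - n}{5} = 4 + \frac{\frac{7}{10} - n}{5} = 4 - \left(- \frac{7}{50} + \frac{n}{5}\right) = \frac{207}{50} - \frac{n}{5}$)
$\frac{1}{-262838 + y{\left(A{\left(27,20 \right)} \right)}} = \frac{1}{-262838 + \left(\frac{207}{50} - \frac{20 + 2 \cdot 27}{5}\right)} = \frac{1}{-262838 + \left(\frac{207}{50} - \frac{20 + 54}{5}\right)} = \frac{1}{-262838 + \left(\frac{207}{50} - \frac{74}{5}\right)} = \frac{1}{-262838 - \frac{533}{50}} = \frac{1}{- \frac{13142433}{50}} = - \frac{50}{13142433}$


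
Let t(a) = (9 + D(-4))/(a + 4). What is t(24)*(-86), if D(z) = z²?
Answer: -1075/14 ≈ -76.786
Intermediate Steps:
t(a) = 25/(4 + a) (t(a) = (9 + (-4)²)/(a + 4) = (9 + 16)/(4 + a) = 25/(4 + a))
t(24)*(-86) = (25/(4 + 24))*(-86) = (25/28)*(-86) = -1075/14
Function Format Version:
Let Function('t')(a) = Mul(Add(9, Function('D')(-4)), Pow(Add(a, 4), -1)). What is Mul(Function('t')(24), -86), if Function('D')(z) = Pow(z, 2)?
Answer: Rational(-1075, 14) ≈ -76.786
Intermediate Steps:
Function('t')(a) = Mul(25, Pow(Add(4, a), -1)) (Function('t')(a) = Mul(Add(9, Pow(-4, 2)), Pow(Add(a, 4), -1)) = Mul(Add(9, 16), Pow(Add(4, a), -1)) = Mul(25, Pow(Add(4, a), -1)))
Mul(Function('t')(24), -86) = Mul(Mul(25, Pow(Add(4, 24), -1)), -86) = Mul(Mul(25, Pow(28, -1)), -86) = Mul(Mul(25, Rational(1, 28)), -86) = Mul(Rational(25, 28), -86) = Rational(-1075, 14)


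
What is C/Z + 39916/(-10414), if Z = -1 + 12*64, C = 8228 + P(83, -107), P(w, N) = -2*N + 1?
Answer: 28654915/3993769 ≈ 7.1749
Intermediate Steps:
P(w, N) = 1 - 2*N
C = 8443 (C = 8228 + (1 - 2*(-107)) = 8228 + (1 + 214) = 8228 + 215 = 8443)
Z = 767 (Z = -1 + 768 = 767)
C/Z + 39916/(-10414) = 8443/767 + 39916/(-10414) = 8443*(1/767) + 39916*(-1/10414) = 8443/767 - 19958/5207 = 28654915/3993769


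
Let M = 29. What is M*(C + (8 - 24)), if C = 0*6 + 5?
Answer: -319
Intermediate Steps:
C = 5 (C = 0 + 5 = 5)
M*(C + (8 - 24)) = 29*(5 + (8 - 24)) = 29*(5 - 16) = 29*(-11) = -319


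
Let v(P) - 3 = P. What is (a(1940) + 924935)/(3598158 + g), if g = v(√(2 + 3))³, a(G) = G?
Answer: 333510943125/1294725912778 - 1483000*√5/647362956389 ≈ 0.25759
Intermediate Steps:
v(P) = 3 + P
g = (3 + √5)³ (g = (3 + √(2 + 3))³ = (3 + √5)³ ≈ 143.55)
(a(1940) + 924935)/(3598158 + g) = (1940 + 924935)/(3598158 + (3 + √5)³) = 926875/(3598158 + (3 + √5)³)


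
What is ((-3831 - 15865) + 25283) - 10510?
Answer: -4923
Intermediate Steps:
((-3831 - 15865) + 25283) - 10510 = (-19696 + 25283) - 10510 = 5587 - 10510 = -4923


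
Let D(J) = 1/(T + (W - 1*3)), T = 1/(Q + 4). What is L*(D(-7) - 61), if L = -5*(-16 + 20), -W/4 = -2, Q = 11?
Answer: 23105/19 ≈ 1216.1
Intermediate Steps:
W = 8 (W = -4*(-2) = 8)
T = 1/15 (T = 1/(11 + 4) = 1/15 ≈ 0.066667)
D(J) = 15/76 (D(J) = 1/(1/15 + (8 - 1*3)) = 1/(1/15 + (8 - 3)) = 1/(1/15 + 5) = 1/(76/15) = 15/76)
L = -20 (L = -5*4 = -20)
L*(D(-7) - 61) = -20*(15/76 - 61) = -20*(-4621/76) = 23105/19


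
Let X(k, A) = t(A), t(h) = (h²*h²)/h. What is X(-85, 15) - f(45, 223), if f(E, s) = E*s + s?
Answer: -6883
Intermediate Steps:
f(E, s) = s + E*s
t(h) = h³ (t(h) = h⁴/h = h³)
X(k, A) = A³
X(-85, 15) - f(45, 223) = 15³ - 223*(1 + 45) = 3375 - 223*46 = 3375 - 1*10258 = 3375 - 10258 = -6883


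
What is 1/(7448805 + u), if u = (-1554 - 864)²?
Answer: 1/13295529 ≈ 7.5213e-8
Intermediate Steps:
u = 5846724 (u = (-2418)² = 5846724)
1/(7448805 + u) = 1/(7448805 + 5846724) = 1/13295529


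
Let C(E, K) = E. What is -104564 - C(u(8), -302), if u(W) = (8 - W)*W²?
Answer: -104564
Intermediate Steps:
u(W) = W²*(8 - W)
-104564 - C(u(8), -302) = -104564 - 8²*(8 - 1*8) = -104564 - 64*(8 - 8) = -104564 - 64*0 = -104564 - 1*0 = -104564 + 0 = -104564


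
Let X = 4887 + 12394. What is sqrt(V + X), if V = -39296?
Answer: I*sqrt(22015) ≈ 148.37*I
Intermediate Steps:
X = 17281
sqrt(V + X) = sqrt(-39296 + 17281) = sqrt(-22015) = I*sqrt(22015)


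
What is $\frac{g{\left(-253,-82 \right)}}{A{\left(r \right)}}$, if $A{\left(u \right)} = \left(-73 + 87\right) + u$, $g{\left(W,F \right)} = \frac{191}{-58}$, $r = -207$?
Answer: $\frac{191}{11194} \approx 0.017063$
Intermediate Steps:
$g{\left(W,F \right)} = - \frac{191}{58}$ ($g{\left(W,F \right)} = 191 \left(- \frac{1}{58}\right) = - \frac{191}{58}$)
$A{\left(u \right)} = 14 + u$
$\frac{g{\left(-253,-82 \right)}}{A{\left(r \right)}} = - \frac{191}{58 \left(14 - 207\right)} = - \frac{191}{58 \left(-193\right)} = \left(- \frac{191}{58}\right) \left(- \frac{1}{193}\right) = \frac{191}{11194}$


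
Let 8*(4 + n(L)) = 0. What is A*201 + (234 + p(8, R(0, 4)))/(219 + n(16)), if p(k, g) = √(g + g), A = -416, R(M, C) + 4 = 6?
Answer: -17977204/215 ≈ -83615.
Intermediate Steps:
R(M, C) = 2 (R(M, C) = -4 + 6 = 2)
n(L) = -4 (n(L) = -4 + (⅛)*0 = -4 + 0 = -4)
p(k, g) = √2*√g (p(k, g) = √(2*g) = √2*√g)
A*201 + (234 + p(8, R(0, 4)))/(219 + n(16)) = -416*201 + (234 + √2*√2)/(219 - 4) = -83616 + (234 + 2)/215 = -83616 + 236*(1/215) = -83616 + 236/215 = -17977204/215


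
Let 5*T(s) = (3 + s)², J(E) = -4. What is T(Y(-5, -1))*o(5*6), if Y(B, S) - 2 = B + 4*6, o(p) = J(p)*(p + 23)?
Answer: -122112/5 ≈ -24422.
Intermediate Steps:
o(p) = -92 - 4*p (o(p) = -4*(p + 23) = -4*(23 + p) = -92 - 4*p)
Y(B, S) = 26 + B (Y(B, S) = 2 + (B + 4*6) = 2 + (B + 24) = 2 + (24 + B) = 26 + B)
T(s) = (3 + s)²/5
T(Y(-5, -1))*o(5*6) = ((3 + (26 - 5))²/5)*(-92 - 20*6) = ((3 + 21)²/5)*(-92 - 4*30) = ((⅕)*24²)*(-92 - 120) = ((⅕)*576)*(-212) = (576/5)*(-212) = -122112/5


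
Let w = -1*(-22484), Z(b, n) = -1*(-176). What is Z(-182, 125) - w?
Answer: -22308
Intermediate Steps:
Z(b, n) = 176
w = 22484
Z(-182, 125) - w = 176 - 1*22484 = 176 - 22484 = -22308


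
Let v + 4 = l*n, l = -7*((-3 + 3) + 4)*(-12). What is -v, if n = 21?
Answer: -7052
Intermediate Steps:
l = 336 (l = -7*(0 + 4)*(-12) = -7*4*(-12) = -28*(-12) = 336)
v = 7052 (v = -4 + 336*21 = -4 + 7056 = 7052)
-v = -1*7052 = -7052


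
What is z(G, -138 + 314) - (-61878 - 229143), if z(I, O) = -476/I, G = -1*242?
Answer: 35213779/121 ≈ 2.9102e+5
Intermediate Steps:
G = -242
z(G, -138 + 314) - (-61878 - 229143) = -476/(-242) - (-61878 - 229143) = -476*(-1/242) - 1*(-291021) = 238/121 + 291021 = 35213779/121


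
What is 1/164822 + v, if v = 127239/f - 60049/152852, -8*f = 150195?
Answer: -118332995341/16503626860 ≈ -7.1701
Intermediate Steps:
f = -150195/8 (f = -⅛*150195 = -150195/8 ≈ -18774.)
v = -10051227/1401820 (v = 127239/(-150195/8) - 60049/152852 = 127239*(-8/150195) - 60049*1/152852 = -339304/50065 - 11/28 = -10051227/1401820 ≈ -7.1701)
1/164822 + v = 1/164822 - 10051227/1401820 = -118332995341/16503626860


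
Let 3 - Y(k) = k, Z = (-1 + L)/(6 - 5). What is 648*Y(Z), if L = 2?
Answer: 1296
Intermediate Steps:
Z = 1 (Z = (-1 + 2)/(6 - 5) = 1/1 = 1*1 = 1)
Y(k) = 3 - k
648*Y(Z) = 648*(3 - 1*1) = 648*(3 - 1) = 648*2 = 1296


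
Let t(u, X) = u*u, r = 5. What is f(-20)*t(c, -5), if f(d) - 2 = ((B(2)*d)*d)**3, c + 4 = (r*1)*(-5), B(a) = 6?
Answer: 11625984001682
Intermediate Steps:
c = -29 (c = -4 + (5*1)*(-5) = -4 + 5*(-5) = -4 - 25 = -29)
t(u, X) = u**2
f(d) = 2 + 216*d**6 (f(d) = 2 + ((6*d)*d)**3 = 2 + (6*d**2)**3 = 2 + 216*d**6)
f(-20)*t(c, -5) = (2 + 216*(-20)**6)*(-29)**2 = (2 + 216*64000000)*841 = (2 + 13824000000)*841 = 13824000002*841 = 11625984001682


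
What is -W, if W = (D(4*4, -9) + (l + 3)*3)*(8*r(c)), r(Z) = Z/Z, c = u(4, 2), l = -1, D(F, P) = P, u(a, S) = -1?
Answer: 24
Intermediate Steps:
c = -1
r(Z) = 1
W = -24 (W = (-9 + (-1 + 3)*3)*(8*1) = (-9 + 2*3)*8 = (-9 + 6)*8 = -3*8 = -24)
-W = -1*(-24) = 24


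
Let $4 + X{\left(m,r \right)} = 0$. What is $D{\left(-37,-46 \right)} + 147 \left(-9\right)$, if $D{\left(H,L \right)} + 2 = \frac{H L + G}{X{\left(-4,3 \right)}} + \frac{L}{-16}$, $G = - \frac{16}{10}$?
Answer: $- \frac{69889}{40} \approx -1747.2$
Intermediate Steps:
$G = - \frac{8}{5}$ ($G = \left(-16\right) \frac{1}{10} = - \frac{8}{5} \approx -1.6$)
$X{\left(m,r \right)} = -4$ ($X{\left(m,r \right)} = -4 + 0 = -4$)
$D{\left(H,L \right)} = - \frac{8}{5} - \frac{L}{16} - \frac{H L}{4}$ ($D{\left(H,L \right)} = -2 + \left(\frac{H L - \frac{8}{5}}{-4} + \frac{L}{-16}\right) = -2 + \left(\left(- \frac{8}{5} + H L\right) \left(- \frac{1}{4}\right) + L \left(- \frac{1}{16}\right)\right) = -2 - \left(- \frac{2}{5} + \frac{L}{16} + \frac{H L}{4}\right) = - \frac{8}{5} - \frac{L}{16} - \frac{H L}{4}$)
$D{\left(-37,-46 \right)} + 147 \left(-9\right) = \left(- \frac{8}{5} - - \frac{23}{8} - \left(- \frac{37}{4}\right) \left(-46\right)\right) + 147 \left(-9\right) = \left(- \frac{8}{5} + \frac{23}{8} - \frac{851}{2}\right) - 1323 = - \frac{16969}{40} - 1323 = - \frac{69889}{40}$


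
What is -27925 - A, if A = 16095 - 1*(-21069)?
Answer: -65089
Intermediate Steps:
A = 37164 (A = 16095 + 21069 = 37164)
-27925 - A = -27925 - 1*37164 = -27925 - 37164 = -65089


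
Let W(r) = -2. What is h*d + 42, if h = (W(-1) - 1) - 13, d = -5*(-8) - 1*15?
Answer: -358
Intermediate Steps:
d = 25 (d = 40 - 15 = 25)
h = -16 (h = (-2 - 1) - 13 = -3 - 13 = -16)
h*d + 42 = -16*25 + 42 = -400 + 42 = -358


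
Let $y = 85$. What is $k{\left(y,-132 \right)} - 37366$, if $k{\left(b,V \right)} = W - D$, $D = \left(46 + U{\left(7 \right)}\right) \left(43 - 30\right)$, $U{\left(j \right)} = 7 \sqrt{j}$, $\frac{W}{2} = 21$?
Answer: $-37922 - 91 \sqrt{7} \approx -38163.0$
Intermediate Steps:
$W = 42$ ($W = 2 \cdot 21 = 42$)
$D = 598 + 91 \sqrt{7}$ ($D = \left(46 + 7 \sqrt{7}\right) \left(43 - 30\right) = \left(46 + 7 \sqrt{7}\right) 13 = 598 + 91 \sqrt{7} \approx 838.76$)
$k{\left(b,V \right)} = -556 - 91 \sqrt{7}$ ($k{\left(b,V \right)} = 42 - \left(598 + 91 \sqrt{7}\right) = -556 - 91 \sqrt{7}$)
$k{\left(y,-132 \right)} - 37366 = \left(-556 - 91 \sqrt{7}\right) - 37366 = -37922 - 91 \sqrt{7}$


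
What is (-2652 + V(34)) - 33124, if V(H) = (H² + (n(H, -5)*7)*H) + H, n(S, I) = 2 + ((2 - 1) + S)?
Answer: -25780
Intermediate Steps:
n(S, I) = 3 + S (n(S, I) = 2 + (1 + S) = 3 + S)
V(H) = H + H² + H*(21 + 7*H) (V(H) = (H² + ((3 + H)*7)*H) + H = (H² + (21 + 7*H)*H) + H = (H² + H*(21 + 7*H)) + H = H + H² + H*(21 + 7*H))
(-2652 + V(34)) - 33124 = (-2652 + 2*34*(11 + 4*34)) - 33124 = (-2652 + 2*34*(11 + 136)) - 33124 = (-2652 + 2*34*147) - 33124 = (-2652 + 9996) - 33124 = 7344 - 33124 = -25780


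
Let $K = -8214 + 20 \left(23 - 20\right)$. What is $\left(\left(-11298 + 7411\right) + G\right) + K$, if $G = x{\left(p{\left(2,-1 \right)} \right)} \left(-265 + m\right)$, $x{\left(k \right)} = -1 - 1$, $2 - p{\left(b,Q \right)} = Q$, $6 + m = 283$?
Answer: $-12065$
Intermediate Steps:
$m = 277$ ($m = -6 + 283 = 277$)
$p{\left(b,Q \right)} = 2 - Q$
$x{\left(k \right)} = -2$ ($x{\left(k \right)} = -1 - 1 = -2$)
$K = -8154$ ($K = -8214 + 20 \cdot 3 = -8214 + 60 = -8154$)
$G = -24$ ($G = - 2 \left(-265 + 277\right) = \left(-2\right) 12 = -24$)
$\left(\left(-11298 + 7411\right) + G\right) + K = \left(\left(-11298 + 7411\right) - 24\right) - 8154 = \left(-3887 - 24\right) - 8154 = -3911 - 8154 = -12065$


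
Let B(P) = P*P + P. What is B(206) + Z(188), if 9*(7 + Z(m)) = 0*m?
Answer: 42635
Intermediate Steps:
Z(m) = -7 (Z(m) = -7 + (0*m)/9 = -7 + (1/9)*0 = -7 + 0 = -7)
B(P) = P + P**2 (B(P) = P**2 + P = P + P**2)
B(206) + Z(188) = 206*(1 + 206) - 7 = 206*207 - 7 = 42642 - 7 = 42635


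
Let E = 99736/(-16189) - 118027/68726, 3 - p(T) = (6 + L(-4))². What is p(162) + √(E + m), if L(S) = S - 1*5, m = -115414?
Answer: -6 + I*√2915910825865400022010/158943602 ≈ -6.0 + 339.74*I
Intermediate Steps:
L(S) = -5 + S (L(S) = S - 5 = -5 + S)
p(T) = -6 (p(T) = 3 - (6 + (-5 - 4))² = 3 - (6 - 9)² = 3 - 1*(-3)² = 3 - 1*9 = 3 - 9 = -6)
E = -1252170777/158943602 (E = 99736*(-1/16189) - 118027*1/68726 = -99736/16189 - 16861/9818 = -1252170777/158943602 ≈ -7.8781)
p(162) + √(E + m) = -6 + √(-1252170777/158943602 - 115414) = -6 + √(-18345569052005/158943602) = -6 + I*√2915910825865400022010/158943602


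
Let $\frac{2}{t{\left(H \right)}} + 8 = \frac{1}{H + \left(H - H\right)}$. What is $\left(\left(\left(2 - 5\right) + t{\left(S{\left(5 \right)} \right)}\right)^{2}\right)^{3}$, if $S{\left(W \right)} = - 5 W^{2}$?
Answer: $\frac{1184961880796119426729}{1006015020015006001} \approx 1177.9$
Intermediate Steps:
$t{\left(H \right)} = \frac{2}{-8 + \frac{1}{H}}$ ($t{\left(H \right)} = \frac{2}{-8 + \frac{1}{H + \left(H - H\right)}} = \frac{2}{-8 + \frac{1}{H + 0}} = \frac{2}{-8 + \frac{1}{H}}$)
$\left(\left(\left(2 - 5\right) + t{\left(S{\left(5 \right)} \right)}\right)^{2}\right)^{3} = \left(\left(\left(2 - 5\right) - \frac{2 \left(- 5 \cdot 5^{2}\right)}{-1 + 8 \left(- 5 \cdot 5^{2}\right)}\right)^{2}\right)^{3} = \left(\left(-3 - \frac{2 \left(\left(-5\right) 25\right)}{-1 + 8 \left(\left(-5\right) 25\right)}\right)^{2}\right)^{3} = \left(\left(-3 - - \frac{250}{-1 + 8 \left(-125\right)}\right)^{2}\right)^{3} = \left(\left(-3 - - \frac{250}{-1 - 1000}\right)^{2}\right)^{3} = \left(\left(-3 - - \frac{250}{-1001}\right)^{2}\right)^{3} = \left(\left(-3 - \left(-250\right) \left(- \frac{1}{1001}\right)\right)^{2}\right)^{3} = \left(\left(-3 - \frac{250}{1001}\right)^{2}\right)^{3} = \left(\left(- \frac{3253}{1001}\right)^{2}\right)^{3} = \left(\frac{10582009}{1002001}\right)^{3} = \frac{1184961880796119426729}{1006015020015006001}$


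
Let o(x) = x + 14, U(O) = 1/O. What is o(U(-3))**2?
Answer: 1681/9 ≈ 186.78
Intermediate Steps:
o(x) = 14 + x
o(U(-3))**2 = (14 + 1/(-3))**2 = (14 - 1/3)**2 = (41/3)**2 = 1681/9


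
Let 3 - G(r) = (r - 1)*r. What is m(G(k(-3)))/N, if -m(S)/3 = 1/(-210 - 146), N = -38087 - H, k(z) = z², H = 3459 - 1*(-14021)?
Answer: -3/19781852 ≈ -1.5165e-7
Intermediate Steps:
H = 17480 (H = 3459 + 14021 = 17480)
G(r) = 3 - r*(-1 + r) (G(r) = 3 - (r - 1)*r = 3 - (-1 + r)*r = 3 - r*(-1 + r))
N = -55567 (N = -38087 - 1*17480 = -38087 - 17480 = -55567)
m(S) = 3/356 (m(S) = -3/(-210 - 146) = -3/(-356) = -3*(-1/356) = 3/356)
m(G(k(-3)))/N = (3/356)/(-55567) = (3/356)*(-1/55567) = -3/19781852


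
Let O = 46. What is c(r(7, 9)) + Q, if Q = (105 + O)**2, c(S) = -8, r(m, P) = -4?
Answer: 22793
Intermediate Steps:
Q = 22801 (Q = (105 + 46)**2 = 151**2 = 22801)
c(r(7, 9)) + Q = -8 + 22801 = 22793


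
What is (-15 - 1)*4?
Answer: -64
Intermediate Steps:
(-15 - 1)*4 = -16*4 = -64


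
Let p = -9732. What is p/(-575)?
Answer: 9732/575 ≈ 16.925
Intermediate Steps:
p/(-575) = -9732/(-575) = -9732*(-1/575) = 9732/575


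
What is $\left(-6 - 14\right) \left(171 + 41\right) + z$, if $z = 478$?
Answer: $-3762$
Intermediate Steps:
$\left(-6 - 14\right) \left(171 + 41\right) + z = \left(-6 - 14\right) \left(171 + 41\right) + 478 = \left(-20\right) 212 + 478 = -4240 + 478 = -3762$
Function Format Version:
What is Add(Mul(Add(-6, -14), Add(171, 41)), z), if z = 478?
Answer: -3762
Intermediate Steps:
Add(Mul(Add(-6, -14), Add(171, 41)), z) = Add(Mul(Add(-6, -14), Add(171, 41)), 478) = Add(Mul(-20, 212), 478) = Add(-4240, 478) = -3762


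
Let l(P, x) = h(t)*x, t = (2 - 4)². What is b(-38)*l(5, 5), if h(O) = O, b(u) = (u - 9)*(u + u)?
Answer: 71440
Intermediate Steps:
b(u) = 2*u*(-9 + u) (b(u) = (-9 + u)*(2*u) = 2*u*(-9 + u))
t = 4 (t = (-2)² = 4)
l(P, x) = 4*x
b(-38)*l(5, 5) = (2*(-38)*(-9 - 38))*(4*5) = (2*(-38)*(-47))*20 = 3572*20 = 71440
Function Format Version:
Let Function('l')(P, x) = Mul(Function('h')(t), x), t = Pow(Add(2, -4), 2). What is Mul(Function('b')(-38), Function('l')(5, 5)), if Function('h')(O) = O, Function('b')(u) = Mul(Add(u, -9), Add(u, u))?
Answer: 71440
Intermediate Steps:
Function('b')(u) = Mul(2, u, Add(-9, u)) (Function('b')(u) = Mul(Add(-9, u), Mul(2, u)) = Mul(2, u, Add(-9, u)))
t = 4 (t = Pow(-2, 2) = 4)
Function('l')(P, x) = Mul(4, x)
Mul(Function('b')(-38), Function('l')(5, 5)) = Mul(Mul(2, -38, Add(-9, -38)), Mul(4, 5)) = Mul(Mul(2, -38, -47), 20) = Mul(3572, 20) = 71440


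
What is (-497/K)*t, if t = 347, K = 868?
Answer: -24637/124 ≈ -198.69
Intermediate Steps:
(-497/K)*t = -497/868*347 = -497*1/868*347 = -71/124*347 = -24637/124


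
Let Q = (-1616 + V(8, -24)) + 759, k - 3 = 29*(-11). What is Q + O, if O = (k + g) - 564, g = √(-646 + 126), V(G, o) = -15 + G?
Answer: -1744 + 2*I*√130 ≈ -1744.0 + 22.803*I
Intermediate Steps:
g = 2*I*√130 (g = √(-520) = 2*I*√130 ≈ 22.803*I)
k = -316 (k = 3 + 29*(-11) = 3 - 319 = -316)
O = -880 + 2*I*√130 (O = (-316 + 2*I*√130) - 564 = -880 + 2*I*√130 ≈ -880.0 + 22.803*I)
Q = -864 (Q = (-1616 + (-15 + 8)) + 759 = (-1616 - 7) + 759 = -1623 + 759 = -864)
Q + O = -864 + (-880 + 2*I*√130) = -1744 + 2*I*√130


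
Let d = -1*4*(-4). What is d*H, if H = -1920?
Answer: -30720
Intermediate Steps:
d = 16 (d = -4*(-4) = 16)
d*H = 16*(-1920) = -30720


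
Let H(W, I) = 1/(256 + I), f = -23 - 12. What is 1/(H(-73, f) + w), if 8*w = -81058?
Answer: -884/8956905 ≈ -9.8695e-5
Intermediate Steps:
w = -40529/4 (w = (1/8)*(-81058) = -40529/4 ≈ -10132.)
f = -35
1/(H(-73, f) + w) = 1/(1/(256 - 35) - 40529/4) = 1/(1/221 - 40529/4) = 1/(-8956905/884) = -884/8956905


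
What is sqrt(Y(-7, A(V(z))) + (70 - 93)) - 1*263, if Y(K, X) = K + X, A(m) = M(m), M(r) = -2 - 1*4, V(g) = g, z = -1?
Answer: -263 + 6*I ≈ -263.0 + 6.0*I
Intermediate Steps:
M(r) = -6 (M(r) = -2 - 4 = -6)
A(m) = -6
sqrt(Y(-7, A(V(z))) + (70 - 93)) - 1*263 = sqrt((-7 - 6) + (70 - 93)) - 1*263 = sqrt(-13 - 23) - 263 = sqrt(-36) - 263 = 6*I - 263 = -263 + 6*I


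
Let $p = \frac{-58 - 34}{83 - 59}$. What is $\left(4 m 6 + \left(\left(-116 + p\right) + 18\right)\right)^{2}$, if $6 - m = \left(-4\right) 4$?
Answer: $\frac{6538249}{36} \approx 1.8162 \cdot 10^{5}$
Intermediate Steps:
$p = - \frac{23}{6}$ ($p = - \frac{92}{24} = \left(-92\right) \frac{1}{24} = - \frac{23}{6} \approx -3.8333$)
$m = 22$ ($m = 6 - \left(-4\right) 4 = 6 - -16 = 6 + 16 = 22$)
$\left(4 m 6 + \left(\left(-116 + p\right) + 18\right)\right)^{2} = \left(4 \cdot 22 \cdot 6 + \left(\left(-116 - \frac{23}{6}\right) + 18\right)\right)^{2} = \left(88 \cdot 6 + \left(- \frac{719}{6} + 18\right)\right)^{2} = \left(528 - \frac{611}{6}\right)^{2} = \left(\frac{2557}{6}\right)^{2} = \frac{6538249}{36}$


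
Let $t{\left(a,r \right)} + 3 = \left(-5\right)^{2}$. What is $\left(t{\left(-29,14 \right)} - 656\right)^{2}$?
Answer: $401956$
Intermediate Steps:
$t{\left(a,r \right)} = 22$ ($t{\left(a,r \right)} = -3 + \left(-5\right)^{2} = -3 + 25 = 22$)
$\left(t{\left(-29,14 \right)} - 656\right)^{2} = \left(22 - 656\right)^{2} = \left(-634\right)^{2} = 401956$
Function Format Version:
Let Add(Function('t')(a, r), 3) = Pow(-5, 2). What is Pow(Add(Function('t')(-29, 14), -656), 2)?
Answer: 401956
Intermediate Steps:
Function('t')(a, r) = 22 (Function('t')(a, r) = Add(-3, Pow(-5, 2)) = Add(-3, 25) = 22)
Pow(Add(Function('t')(-29, 14), -656), 2) = Pow(Add(22, -656), 2) = Pow(-634, 2) = 401956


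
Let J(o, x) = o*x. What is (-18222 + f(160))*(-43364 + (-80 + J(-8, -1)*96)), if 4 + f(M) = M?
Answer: 770984616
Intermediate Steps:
f(M) = -4 + M
(-18222 + f(160))*(-43364 + (-80 + J(-8, -1)*96)) = (-18222 + (-4 + 160))*(-43364 + (-80 - 8*(-1)*96)) = (-18222 + 156)*(-43364 + (-80 + 8*96)) = -18066*(-43364 + (-80 + 768)) = -18066*(-43364 + 688) = -18066*(-42676) = 770984616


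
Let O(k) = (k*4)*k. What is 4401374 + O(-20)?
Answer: 4402974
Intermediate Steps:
O(k) = 4*k² (O(k) = (4*k)*k = 4*k²)
4401374 + O(-20) = 4401374 + 4*(-20)² = 4401374 + 4*400 = 4401374 + 1600 = 4402974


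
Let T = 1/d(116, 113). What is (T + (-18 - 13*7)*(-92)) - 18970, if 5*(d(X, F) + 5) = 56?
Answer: -277197/31 ≈ -8941.8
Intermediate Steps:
d(X, F) = 31/5 (d(X, F) = -5 + (⅕)*56 = -5 + 56/5 = 31/5)
T = 5/31 (T = 1/(31/5) = 5/31 ≈ 0.16129)
(T + (-18 - 13*7)*(-92)) - 18970 = (5/31 + (-18 - 13*7)*(-92)) - 18970 = (5/31 + (-18 - 91)*(-92)) - 18970 = (5/31 - 109*(-92)) - 18970 = (5/31 + 10028) - 18970 = 310873/31 - 18970 = -277197/31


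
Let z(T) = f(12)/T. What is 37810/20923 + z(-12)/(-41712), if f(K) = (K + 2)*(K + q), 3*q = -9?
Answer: 1051566941/581826784 ≈ 1.8074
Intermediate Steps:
q = -3 (q = (⅓)*(-9) = -3)
f(K) = (-3 + K)*(2 + K) (f(K) = (K + 2)*(K - 3) = (2 + K)*(-3 + K) = (-3 + K)*(2 + K))
z(T) = 126/T (z(T) = (-6 + 12² - 1*12)/T = (-6 + 144 - 12)/T = 126/T)
37810/20923 + z(-12)/(-41712) = 37810/20923 + (126/(-12))/(-41712) = 37810*(1/20923) + (126*(-1/12))*(-1/41712) = 37810/20923 - 21/2*(-1/41712) = 37810/20923 + 7/27808 = 1051566941/581826784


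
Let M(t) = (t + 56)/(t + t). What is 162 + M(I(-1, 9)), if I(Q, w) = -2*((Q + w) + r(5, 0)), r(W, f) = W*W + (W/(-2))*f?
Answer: 10697/66 ≈ 162.08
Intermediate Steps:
r(W, f) = W² - W*f/2 (r(W, f) = W² + (W*(-½))*f = W² + (-W/2)*f = W² - W*f/2)
I(Q, w) = -50 - 2*Q - 2*w (I(Q, w) = -2*((Q + w) + (½)*5*(-1*0 + 2*5)) = -2*((Q + w) + (½)*5*(0 + 10)) = -2*((Q + w) + (½)*5*10) = -2*((Q + w) + 25) = -2*(25 + Q + w) = -50 - 2*Q - 2*w)
M(t) = (56 + t)/(2*t) (M(t) = (56 + t)/((2*t)) = (56 + t)*(1/(2*t)) = (56 + t)/(2*t))
162 + M(I(-1, 9)) = 162 + (56 + (-50 - 2*(-1) - 2*9))/(2*(-50 - 2*(-1) - 2*9)) = 162 + (56 + (-50 + 2 - 18))/(2*(-50 + 2 - 18)) = 162 + (½)*(56 - 66)/(-66) = 162 + (½)*(-1/66)*(-10) = 162 + 5/66 = 10697/66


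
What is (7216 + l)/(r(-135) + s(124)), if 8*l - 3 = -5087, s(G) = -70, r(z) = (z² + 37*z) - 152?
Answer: 4387/8672 ≈ 0.50588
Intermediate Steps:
r(z) = -152 + z² + 37*z
l = -1271/2 (l = 3/8 + (⅛)*(-5087) = 3/8 - 5087/8 = -1271/2 ≈ -635.50)
(7216 + l)/(r(-135) + s(124)) = (7216 - 1271/2)/((-152 + (-135)² + 37*(-135)) - 70) = 13161/(2*((-152 + 18225 - 4995) - 70)) = 13161/(2*(13078 - 70)) = (13161/2)/13008 = (13161/2)*(1/13008) = 4387/8672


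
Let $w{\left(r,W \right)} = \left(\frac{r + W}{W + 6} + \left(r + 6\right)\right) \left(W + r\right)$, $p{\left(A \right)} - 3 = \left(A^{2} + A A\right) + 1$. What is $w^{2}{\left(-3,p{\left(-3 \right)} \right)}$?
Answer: $\frac{3829849}{784} \approx 4885.0$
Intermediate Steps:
$p{\left(A \right)} = 4 + 2 A^{2}$ ($p{\left(A \right)} = 3 + \left(\left(A^{2} + A A\right) + 1\right) = 3 + \left(\left(A^{2} + A^{2}\right) + 1\right) = 3 + \left(2 A^{2} + 1\right) = 3 + \left(1 + 2 A^{2}\right) = 4 + 2 A^{2}$)
$w{\left(r,W \right)} = \left(W + r\right) \left(6 + r + \frac{W + r}{6 + W}\right)$ ($w{\left(r,W \right)} = \left(\frac{W + r}{6 + W} + \left(6 + r\right)\right) \left(W + r\right) = \left(6 + r + \frac{W + r}{6 + W}\right) \left(W + r\right) = \left(W + r\right) \left(6 + r + \frac{W + r}{6 + W}\right)$)
$w^{2}{\left(-3,p{\left(-3 \right)} \right)} = \left(\frac{7 \left(4 + 2 \left(-3\right)^{2}\right)^{2} + 7 \left(-3\right)^{2} + 36 \left(4 + 2 \left(-3\right)^{2}\right) + 36 \left(-3\right) + \left(4 + 2 \left(-3\right)^{2}\right) \left(-3\right)^{2} - 3 \left(4 + 2 \left(-3\right)^{2}\right)^{2} + 14 \left(4 + 2 \left(-3\right)^{2}\right) \left(-3\right)}{6 + \left(4 + 2 \left(-3\right)^{2}\right)}\right)^{2} = \left(\frac{7 \left(4 + 2 \cdot 9\right)^{2} + 7 \cdot 9 + 36 \left(4 + 2 \cdot 9\right) - 108 + \left(4 + 2 \cdot 9\right) 9 - 3 \left(4 + 2 \cdot 9\right)^{2} + 14 \left(4 + 2 \cdot 9\right) \left(-3\right)}{6 + \left(4 + 2 \cdot 9\right)}\right)^{2} = \left(\frac{7 \left(4 + 18\right)^{2} + 63 + 36 \left(4 + 18\right) - 108 + \left(4 + 18\right) 9 - 3 \left(4 + 18\right)^{2} + 14 \left(4 + 18\right) \left(-3\right)}{6 + \left(4 + 18\right)}\right)^{2} = \left(\frac{7 \cdot 22^{2} + 63 + 36 \cdot 22 - 108 + 22 \cdot 9 - 3 \cdot 22^{2} + 14 \cdot 22 \left(-3\right)}{6 + 22}\right)^{2} = \left(\frac{7 \cdot 484 + 63 + 792 - 108 + 198 - 1452 - 924}{28}\right)^{2} = \left(\frac{3388 + 63 + 792 - 108 + 198 - 1452 - 924}{28}\right)^{2} = \left(\frac{1}{28} \cdot 1957\right)^{2} = \left(\frac{1957}{28}\right)^{2} = \frac{3829849}{784}$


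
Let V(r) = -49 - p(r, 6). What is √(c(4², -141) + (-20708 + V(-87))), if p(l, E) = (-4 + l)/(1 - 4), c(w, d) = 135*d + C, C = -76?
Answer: I*√359085/3 ≈ 199.75*I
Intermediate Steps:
c(w, d) = -76 + 135*d (c(w, d) = 135*d - 76 = -76 + 135*d)
p(l, E) = 4/3 - l/3 (p(l, E) = (-4 + l)/(-3) = (-4 + l)*(-⅓) = 4/3 - l/3)
V(r) = -151/3 + r/3 (V(r) = -49 - (4/3 - r/3) = -49 + (-4/3 + r/3) = -151/3 + r/3)
√(c(4², -141) + (-20708 + V(-87))) = √((-76 + 135*(-141)) + (-20708 + (-151/3 + (⅓)*(-87)))) = √((-76 - 19035) + (-20708 + (-151/3 - 29))) = √(-19111 + (-20708 - 238/3)) = √(-19111 - 62362/3) = √(-119695/3) = I*√359085/3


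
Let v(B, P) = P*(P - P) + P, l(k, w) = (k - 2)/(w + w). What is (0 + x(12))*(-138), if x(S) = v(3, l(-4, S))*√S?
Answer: 69*√3 ≈ 119.51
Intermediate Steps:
l(k, w) = (-2 + k)/(2*w) (l(k, w) = (-2 + k)/((2*w)) = (-2 + k)*(1/(2*w)) = (-2 + k)/(2*w))
v(B, P) = P (v(B, P) = P*0 + P = 0 + P = P)
x(S) = -3/√S (x(S) = ((-2 - 4)/(2*S))*√S = ((½)*(-6)/S)*√S = (-3/S)*√S = -3/√S)
(0 + x(12))*(-138) = (0 - √3/2)*(-138) = -√3/2*(-138) = 69*√3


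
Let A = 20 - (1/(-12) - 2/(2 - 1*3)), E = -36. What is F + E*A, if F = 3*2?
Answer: -645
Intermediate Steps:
F = 6
A = 217/12 (A = 20 - (1*(-1/12) - 2/(2 - 3)) = 20 - (-1/12 - 2/(-1)) = 20 - (-1/12 - 2*(-1)) = 20 - (-1/12 + 2) = 20 - 1*23/12 = 20 - 23/12 = 217/12 ≈ 18.083)
F + E*A = 6 - 36*217/12 = 6 - 651 = -645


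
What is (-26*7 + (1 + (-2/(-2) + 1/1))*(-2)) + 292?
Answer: 104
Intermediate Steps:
(-26*7 + (1 + (-2/(-2) + 1/1))*(-2)) + 292 = (-182 + (1 + (-2*(-½) + 1*1))*(-2)) + 292 = (-182 + (1 + (1 + 1))*(-2)) + 292 = (-182 + (1 + 2)*(-2)) + 292 = (-182 + 3*(-2)) + 292 = (-182 - 6) + 292 = -188 + 292 = 104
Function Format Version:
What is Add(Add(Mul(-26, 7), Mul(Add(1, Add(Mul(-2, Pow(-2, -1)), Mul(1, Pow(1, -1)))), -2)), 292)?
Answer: 104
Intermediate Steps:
Add(Add(Mul(-26, 7), Mul(Add(1, Add(Mul(-2, Pow(-2, -1)), Mul(1, Pow(1, -1)))), -2)), 292) = Add(Add(-182, Mul(Add(1, Add(Mul(-2, Rational(-1, 2)), Mul(1, 1))), -2)), 292) = Add(Add(-182, Mul(Add(1, Add(1, 1)), -2)), 292) = Add(Add(-182, Mul(Add(1, 2), -2)), 292) = Add(Add(-182, Mul(3, -2)), 292) = Add(Add(-182, -6), 292) = Add(-188, 292) = 104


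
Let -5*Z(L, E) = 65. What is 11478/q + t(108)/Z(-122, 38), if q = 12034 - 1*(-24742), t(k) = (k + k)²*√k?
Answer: 5739/18388 - 279936*√3/13 ≈ -37297.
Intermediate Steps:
Z(L, E) = -13 (Z(L, E) = -⅕*65 = -13)
t(k) = 4*k^(5/2) (t(k) = (2*k)²*√k = (4*k²)*√k = 4*k^(5/2))
q = 36776 (q = 12034 + 24742 = 36776)
11478/q + t(108)/Z(-122, 38) = 11478/36776 + (4*108^(5/2))/(-13) = 11478*(1/36776) + (4*(69984*√3))*(-1/13) = 5739/18388 + (279936*√3)*(-1/13) = 5739/18388 - 279936*√3/13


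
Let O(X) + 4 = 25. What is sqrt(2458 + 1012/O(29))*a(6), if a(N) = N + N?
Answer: 4*sqrt(1105230)/7 ≈ 600.74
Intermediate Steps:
O(X) = 21 (O(X) = -4 + 25 = 21)
a(N) = 2*N
sqrt(2458 + 1012/O(29))*a(6) = sqrt(2458 + 1012/21)*(2*6) = sqrt(2458 + 1012*(1/21))*12 = sqrt(2458 + 1012/21)*12 = sqrt(52630/21)*12 = (sqrt(1105230)/21)*12 = 4*sqrt(1105230)/7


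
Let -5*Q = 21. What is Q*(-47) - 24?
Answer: 867/5 ≈ 173.40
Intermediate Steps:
Q = -21/5 (Q = -⅕*21 = -21/5 ≈ -4.2000)
Q*(-47) - 24 = -21/5*(-47) - 24 = 987/5 - 24 = 867/5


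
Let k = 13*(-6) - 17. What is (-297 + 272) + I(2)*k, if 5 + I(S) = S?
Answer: 260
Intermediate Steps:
I(S) = -5 + S
k = -95 (k = -78 - 17 = -95)
(-297 + 272) + I(2)*k = (-297 + 272) + (-5 + 2)*(-95) = -25 - 3*(-95) = -25 + 285 = 260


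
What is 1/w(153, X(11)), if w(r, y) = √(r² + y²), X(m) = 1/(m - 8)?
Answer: 3*√210682/210682 ≈ 0.0065359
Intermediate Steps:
X(m) = 1/(-8 + m)
1/w(153, X(11)) = 1/(√(153² + (1/(-8 + 11))²)) = 1/(√(23409 + (1/3)²)) = 1/(√(23409 + (⅓)²)) = 1/(√(23409 + ⅑)) = 1/(√(210682/9)) = 1/(√210682/3) = 3*√210682/210682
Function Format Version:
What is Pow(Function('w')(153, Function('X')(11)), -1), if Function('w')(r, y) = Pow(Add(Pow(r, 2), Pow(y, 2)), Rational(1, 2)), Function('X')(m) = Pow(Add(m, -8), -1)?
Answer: Mul(Rational(3, 210682), Pow(210682, Rational(1, 2))) ≈ 0.0065359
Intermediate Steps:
Function('X')(m) = Pow(Add(-8, m), -1)
Pow(Function('w')(153, Function('X')(11)), -1) = Pow(Pow(Add(Pow(153, 2), Pow(Pow(Add(-8, 11), -1), 2)), Rational(1, 2)), -1) = Pow(Pow(Add(23409, Pow(Pow(3, -1), 2)), Rational(1, 2)), -1) = Pow(Pow(Add(23409, Pow(Rational(1, 3), 2)), Rational(1, 2)), -1) = Pow(Pow(Add(23409, Rational(1, 9)), Rational(1, 2)), -1) = Pow(Pow(Rational(210682, 9), Rational(1, 2)), -1) = Pow(Mul(Rational(1, 3), Pow(210682, Rational(1, 2))), -1) = Mul(Rational(3, 210682), Pow(210682, Rational(1, 2)))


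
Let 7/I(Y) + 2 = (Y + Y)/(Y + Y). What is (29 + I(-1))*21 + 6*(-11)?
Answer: 396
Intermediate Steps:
I(Y) = -7 (I(Y) = 7/(-2 + (Y + Y)/(Y + Y)) = 7/(-2 + (2*Y)/((2*Y))) = 7/(-2 + (2*Y)*(1/(2*Y))) = 7/(-2 + 1) = 7/(-1) = 7*(-1) = -7)
(29 + I(-1))*21 + 6*(-11) = (29 - 7)*21 + 6*(-11) = 22*21 - 66 = 462 - 66 = 396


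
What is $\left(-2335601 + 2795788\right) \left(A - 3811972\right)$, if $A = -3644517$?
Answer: $-3431379303443$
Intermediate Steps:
$\left(-2335601 + 2795788\right) \left(A - 3811972\right) = \left(-2335601 + 2795788\right) \left(-3644517 - 3811972\right) = 460187 \left(-7456489\right) = -3431379303443$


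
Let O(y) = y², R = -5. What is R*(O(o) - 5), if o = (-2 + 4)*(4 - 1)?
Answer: -155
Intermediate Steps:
o = 6 (o = 2*3 = 6)
R*(O(o) - 5) = -5*(6² - 5) = -5*(36 - 5) = -5*31 = -155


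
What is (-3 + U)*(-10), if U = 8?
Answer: -50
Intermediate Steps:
(-3 + U)*(-10) = (-3 + 8)*(-10) = 5*(-10) = -50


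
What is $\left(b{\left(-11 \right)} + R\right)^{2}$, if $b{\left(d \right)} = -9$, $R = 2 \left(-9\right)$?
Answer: $729$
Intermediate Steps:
$R = -18$
$\left(b{\left(-11 \right)} + R\right)^{2} = \left(-9 - 18\right)^{2} = \left(-27\right)^{2} = 729$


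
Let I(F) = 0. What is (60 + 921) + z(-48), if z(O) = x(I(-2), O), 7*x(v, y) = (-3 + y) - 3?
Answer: 6813/7 ≈ 973.29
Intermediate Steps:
x(v, y) = -6/7 + y/7 (x(v, y) = ((-3 + y) - 3)/7 = (-6 + y)/7 = -6/7 + y/7)
z(O) = -6/7 + O/7
(60 + 921) + z(-48) = (60 + 921) + (-6/7 + (⅐)*(-48)) = 981 + (-6/7 - 48/7) = 981 - 54/7 = 6813/7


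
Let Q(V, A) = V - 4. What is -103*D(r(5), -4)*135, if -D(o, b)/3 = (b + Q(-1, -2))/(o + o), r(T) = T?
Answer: -75087/2 ≈ -37544.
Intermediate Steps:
Q(V, A) = -4 + V
D(o, b) = -3*(-5 + b)/(2*o) (D(o, b) = -3*(b + (-4 - 1))/(o + o) = -3*(b - 5)/(2*o) = -3*(-5 + b)*1/(2*o) = -3*(-5 + b)/(2*o))
-103*D(r(5), -4)*135 = -309*(5 - 1*(-4))/(2*5)*135 = -309*(5 + 4)/(2*5)*135 = -309*9/(2*5)*135 = -103*27/10*135 = -2781/10*135 = -75087/2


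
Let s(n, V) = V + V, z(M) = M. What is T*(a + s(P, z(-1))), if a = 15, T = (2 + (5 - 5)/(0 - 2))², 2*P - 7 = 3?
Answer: 52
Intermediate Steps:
P = 5 (P = 7/2 + (½)*3 = 7/2 + 3/2 = 5)
s(n, V) = 2*V
T = 4 (T = (2 + 0/(-2))² = (2 + 0*(-½))² = (2 + 0)² = 2² = 4)
T*(a + s(P, z(-1))) = 4*(15 + 2*(-1)) = 4*(15 - 2) = 4*13 = 52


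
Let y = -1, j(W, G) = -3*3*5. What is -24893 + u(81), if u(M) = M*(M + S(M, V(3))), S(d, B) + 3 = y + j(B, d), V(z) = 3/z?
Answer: -22301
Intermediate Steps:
j(W, G) = -45 (j(W, G) = -9*5 = -45)
S(d, B) = -49 (S(d, B) = -3 + (-1 - 45) = -3 - 46 = -49)
u(M) = M*(-49 + M) (u(M) = M*(M - 49) = M*(-49 + M))
-24893 + u(81) = -24893 + 81*(-49 + 81) = -24893 + 81*32 = -24893 + 2592 = -22301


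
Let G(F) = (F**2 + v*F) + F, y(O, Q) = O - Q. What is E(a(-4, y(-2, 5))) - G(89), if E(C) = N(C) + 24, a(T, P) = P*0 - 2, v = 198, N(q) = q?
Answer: -25610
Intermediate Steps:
G(F) = F**2 + 199*F (G(F) = (F**2 + 198*F) + F = F**2 + 199*F)
a(T, P) = -2 (a(T, P) = 0 - 2 = -2)
E(C) = 24 + C (E(C) = C + 24 = 24 + C)
E(a(-4, y(-2, 5))) - G(89) = (24 - 2) - 89*(199 + 89) = 22 - 89*288 = 22 - 1*25632 = 22 - 25632 = -25610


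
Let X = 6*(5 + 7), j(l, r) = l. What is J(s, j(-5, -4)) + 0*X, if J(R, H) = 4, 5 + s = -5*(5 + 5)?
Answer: 4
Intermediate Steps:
s = -55 (s = -5 - 5*(5 + 5) = -5 - 5*10 = -5 - 50 = -55)
X = 72 (X = 6*12 = 72)
J(s, j(-5, -4)) + 0*X = 4 + 0*72 = 4 + 0 = 4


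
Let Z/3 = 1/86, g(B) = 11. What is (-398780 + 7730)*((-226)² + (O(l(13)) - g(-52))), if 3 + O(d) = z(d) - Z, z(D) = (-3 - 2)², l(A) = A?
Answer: -859034981475/43 ≈ -1.9978e+10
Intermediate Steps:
z(D) = 25 (z(D) = (-5)² = 25)
Z = 3/86 ≈ 0.034884
O(d) = 1889/86 (O(d) = -3 + (25 - 1*3/86) = -3 + (25 - 3/86) = -3 + 2147/86 = 1889/86)
(-398780 + 7730)*((-226)² + (O(l(13)) - g(-52))) = (-398780 + 7730)*((-226)² + (1889/86 - 1*11)) = -391050*(51076 + (1889/86 - 11)) = -391050*(51076 + 943/86) = -391050*4393479/86 = -859034981475/43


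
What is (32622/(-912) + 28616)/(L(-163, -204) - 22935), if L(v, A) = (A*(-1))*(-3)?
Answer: -1448065/1193048 ≈ -1.2138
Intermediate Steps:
L(v, A) = 3*A (L(v, A) = -A*(-3) = 3*A)
(32622/(-912) + 28616)/(L(-163, -204) - 22935) = (32622/(-912) + 28616)/(3*(-204) - 22935) = (32622*(-1/912) + 28616)/(-612 - 22935) = (-5437/152 + 28616)/(-23547) = (4344195/152)*(-1/23547) = -1448065/1193048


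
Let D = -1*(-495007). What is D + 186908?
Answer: 681915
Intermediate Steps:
D = 495007
D + 186908 = 495007 + 186908 = 681915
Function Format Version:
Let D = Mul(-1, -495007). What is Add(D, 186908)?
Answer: 681915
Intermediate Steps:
D = 495007
Add(D, 186908) = Add(495007, 186908) = 681915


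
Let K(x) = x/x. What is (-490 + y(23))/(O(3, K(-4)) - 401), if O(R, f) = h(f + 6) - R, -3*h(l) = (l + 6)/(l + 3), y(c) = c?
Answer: 14010/12133 ≈ 1.1547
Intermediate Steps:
K(x) = 1
h(l) = -(6 + l)/(3*(3 + l)) (h(l) = -(l + 6)/(3*(l + 3)) = -(6 + l)/(3*(3 + l)))
O(R, f) = -R + (-12 - f)/(3*(9 + f)) (O(R, f) = (-6 - (f + 6))/(3*(3 + (f + 6))) - R = (-6 - (6 + f))/(3*(3 + (6 + f))) - R = (-6 + (-6 - f))/(3*(9 + f)) - R = (-12 - f)/(3*(9 + f)) - R = -R + (-12 - f)/(3*(9 + f)))
(-490 + y(23))/(O(3, K(-4)) - 401) = (-490 + 23)/((-4 - ⅓*1 - 1*3*(9 + 1))/(9 + 1) - 401) = -467/((-4 - ⅓ - 1*3*10)/10 - 401) = -467/((-4 - ⅓ - 30)/10 - 401) = -467/((⅒)*(-103/3) - 401) = -467/(-103/30 - 401) = -467/(-12133/30) = -467*(-30/12133) = 14010/12133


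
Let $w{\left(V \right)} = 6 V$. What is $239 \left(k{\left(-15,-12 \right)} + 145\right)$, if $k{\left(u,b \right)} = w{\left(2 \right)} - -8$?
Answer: $39435$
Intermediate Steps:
$k{\left(u,b \right)} = 20$ ($k{\left(u,b \right)} = 6 \cdot 2 - -8 = 12 + 8 = 20$)
$239 \left(k{\left(-15,-12 \right)} + 145\right) = 239 \left(20 + 145\right) = 239 \cdot 165 = 39435$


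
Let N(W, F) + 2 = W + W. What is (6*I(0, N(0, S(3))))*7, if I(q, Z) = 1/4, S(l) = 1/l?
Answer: 21/2 ≈ 10.500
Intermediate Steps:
N(W, F) = -2 + 2*W (N(W, F) = -2 + (W + W) = -2 + 2*W)
I(q, Z) = 1/4
(6*I(0, N(0, S(3))))*7 = (6*(1/4))*7 = (3/2)*7 = 21/2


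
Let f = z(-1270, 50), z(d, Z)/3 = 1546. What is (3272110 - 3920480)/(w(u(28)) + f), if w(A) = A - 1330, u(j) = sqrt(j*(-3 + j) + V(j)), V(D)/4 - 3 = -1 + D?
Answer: -536201990/2735511 + 324185*sqrt(205)/2735511 ≈ -194.32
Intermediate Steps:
z(d, Z) = 4638 (z(d, Z) = 3*1546 = 4638)
f = 4638
V(D) = 8 + 4*D (V(D) = 12 + 4*(-1 + D) = 12 + (-4 + 4*D) = 8 + 4*D)
u(j) = sqrt(8 + 4*j + j*(-3 + j)) (u(j) = sqrt(j*(-3 + j) + (8 + 4*j)) = sqrt(8 + 4*j + j*(-3 + j)))
w(A) = -1330 + A
(3272110 - 3920480)/(w(u(28)) + f) = (3272110 - 3920480)/((-1330 + sqrt(8 + 28 + 28**2)) + 4638) = -648370/((-1330 + sqrt(8 + 28 + 784)) + 4638) = -648370/((-1330 + sqrt(820)) + 4638) = -648370/((-1330 + 2*sqrt(205)) + 4638) = -648370/(3308 + 2*sqrt(205))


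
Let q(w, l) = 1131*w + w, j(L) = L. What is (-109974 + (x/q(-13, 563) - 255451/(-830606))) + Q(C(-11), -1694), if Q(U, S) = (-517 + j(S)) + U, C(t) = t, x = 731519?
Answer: -97999839713801/873085564 ≈ -1.1225e+5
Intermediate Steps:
q(w, l) = 1132*w
Q(U, S) = -517 + S + U (Q(U, S) = (-517 + S) + U = -517 + S + U)
(-109974 + (x/q(-13, 563) - 255451/(-830606))) + Q(C(-11), -1694) = (-109974 + (731519/((1132*(-13))) - 255451/(-830606))) + (-517 - 1694 - 11) = (-109974 + (731519/(-14716) - 255451*(-1/830606))) - 2222 = (-109974 + (731519*(-1/14716) + 36493/118658)) - 2222 = (-109974 + (-731519/14716 + 36493/118658)) - 2222 = (-109974 - 43131775257/873085564) - 2222 = -96059843590593/873085564 - 2222 = -97999839713801/873085564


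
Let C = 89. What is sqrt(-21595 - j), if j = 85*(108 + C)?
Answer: 6*I*sqrt(1065) ≈ 195.81*I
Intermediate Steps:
j = 16745 (j = 85*(108 + 89) = 85*197 = 16745)
sqrt(-21595 - j) = sqrt(-21595 - 1*16745) = sqrt(-21595 - 16745) = sqrt(-38340) = 6*I*sqrt(1065)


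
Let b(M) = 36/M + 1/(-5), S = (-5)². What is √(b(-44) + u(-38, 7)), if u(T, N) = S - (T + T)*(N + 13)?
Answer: √4670545/55 ≈ 39.294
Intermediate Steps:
S = 25
u(T, N) = 25 - 2*T*(13 + N) (u(T, N) = 25 - (T + T)*(N + 13) = 25 - 2*T*(13 + N))
b(M) = -⅕ + 36/M (b(M) = 36/M + 1*(-⅕) = 36/M - ⅕ = -⅕ + 36/M)
√(b(-44) + u(-38, 7)) = √((⅕)*(180 - 1*(-44))/(-44) + (25 - 26*(-38) - 2*7*(-38))) = √((⅕)*(-1/44)*(180 + 44) + (25 + 988 + 532)) = √((⅕)*(-1/44)*224 + 1545) = √(-56/55 + 1545) = √(84919/55) = √4670545/55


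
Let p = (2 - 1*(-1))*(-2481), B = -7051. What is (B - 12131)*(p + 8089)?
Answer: -12391572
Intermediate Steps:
p = -7443 (p = (2 + 1)*(-2481) = 3*(-2481) = -7443)
(B - 12131)*(p + 8089) = (-7051 - 12131)*(-7443 + 8089) = -19182*646 = -12391572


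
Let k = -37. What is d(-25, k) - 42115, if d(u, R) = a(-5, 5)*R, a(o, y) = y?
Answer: -42300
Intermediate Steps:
d(u, R) = 5*R
d(-25, k) - 42115 = 5*(-37) - 42115 = -185 - 42115 = -42300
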